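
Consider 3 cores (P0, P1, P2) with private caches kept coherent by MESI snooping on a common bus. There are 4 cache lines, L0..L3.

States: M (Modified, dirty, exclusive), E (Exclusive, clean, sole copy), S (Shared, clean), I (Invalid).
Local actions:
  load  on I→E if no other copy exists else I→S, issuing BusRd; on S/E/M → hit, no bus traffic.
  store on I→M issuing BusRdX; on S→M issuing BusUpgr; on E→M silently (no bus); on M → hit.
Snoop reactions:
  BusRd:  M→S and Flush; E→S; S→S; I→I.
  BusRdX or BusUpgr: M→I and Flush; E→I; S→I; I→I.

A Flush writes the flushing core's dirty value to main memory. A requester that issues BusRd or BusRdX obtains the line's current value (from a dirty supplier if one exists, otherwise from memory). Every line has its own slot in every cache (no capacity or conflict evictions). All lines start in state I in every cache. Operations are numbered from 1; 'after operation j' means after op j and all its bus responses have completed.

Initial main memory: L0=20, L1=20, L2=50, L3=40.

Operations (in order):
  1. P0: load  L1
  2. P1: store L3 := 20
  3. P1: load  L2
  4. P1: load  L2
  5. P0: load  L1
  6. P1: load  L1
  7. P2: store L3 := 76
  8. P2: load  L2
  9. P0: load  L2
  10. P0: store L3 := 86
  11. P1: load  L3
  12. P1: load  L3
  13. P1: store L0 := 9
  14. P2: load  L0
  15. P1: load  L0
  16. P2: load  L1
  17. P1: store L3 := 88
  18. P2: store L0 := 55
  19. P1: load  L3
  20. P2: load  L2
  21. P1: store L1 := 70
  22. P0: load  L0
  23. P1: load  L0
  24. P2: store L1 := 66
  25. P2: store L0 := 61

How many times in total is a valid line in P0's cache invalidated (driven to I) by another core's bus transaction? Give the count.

invalidations = 3

step 1: P0: load  L1  ⟶  EII  (L1)  txn=BusRd  M[L1]=20
step 2: P1: store L3 := 20  ⟶  IMI  (L3)  txn=BusRdX  M[L3]=40
step 3: P1: load  L2  ⟶  IEI  (L2)  txn=BusRd  M[L2]=50
step 4: P1: load  L2  ⟶  IEI  (L2)  txn=∅  M[L2]=50
step 5: P0: load  L1  ⟶  EII  (L1)  txn=∅  M[L1]=20
step 6: P1: load  L1  ⟶  SSI  (L1)  txn=BusRd  M[L1]=20
step 7: P2: store L3 := 76  ⟶  IIM  (L3)  txn=BusRdX+Flush  M[L3]=20
step 8: P2: load  L2  ⟶  ISS  (L2)  txn=BusRd  M[L2]=50
step 9: P0: load  L2  ⟶  SSS  (L2)  txn=BusRd  M[L2]=50
step 10: P0: store L3 := 86  ⟶  MII  (L3)  txn=BusRdX+Flush  M[L3]=76
step 11: P1: load  L3  ⟶  SSI  (L3)  txn=BusRd+Flush  M[L3]=86
step 12: P1: load  L3  ⟶  SSI  (L3)  txn=∅  M[L3]=86
step 13: P1: store L0 := 9  ⟶  IMI  (L0)  txn=BusRdX  M[L0]=20
step 14: P2: load  L0  ⟶  ISS  (L0)  txn=BusRd+Flush  M[L0]=9
step 15: P1: load  L0  ⟶  ISS  (L0)  txn=∅  M[L0]=9
step 16: P2: load  L1  ⟶  SSS  (L1)  txn=BusRd  M[L1]=20
step 17: P1: store L3 := 88  ⟶  IMI  (L3)  txn=BusUpgr  M[L3]=86
step 18: P2: store L0 := 55  ⟶  IIM  (L0)  txn=BusUpgr  M[L0]=9
step 19: P1: load  L3  ⟶  IMI  (L3)  txn=∅  M[L3]=86
step 20: P2: load  L2  ⟶  SSS  (L2)  txn=∅  M[L2]=50
step 21: P1: store L1 := 70  ⟶  IMI  (L1)  txn=BusUpgr  M[L1]=20
step 22: P0: load  L0  ⟶  SIS  (L0)  txn=BusRd+Flush  M[L0]=55
step 23: P1: load  L0  ⟶  SSS  (L0)  txn=BusRd  M[L0]=55
step 24: P2: store L1 := 66  ⟶  IIM  (L1)  txn=BusRdX+Flush  M[L1]=70
step 25: P2: store L0 := 61  ⟶  IIM  (L0)  txn=BusUpgr  M[L0]=55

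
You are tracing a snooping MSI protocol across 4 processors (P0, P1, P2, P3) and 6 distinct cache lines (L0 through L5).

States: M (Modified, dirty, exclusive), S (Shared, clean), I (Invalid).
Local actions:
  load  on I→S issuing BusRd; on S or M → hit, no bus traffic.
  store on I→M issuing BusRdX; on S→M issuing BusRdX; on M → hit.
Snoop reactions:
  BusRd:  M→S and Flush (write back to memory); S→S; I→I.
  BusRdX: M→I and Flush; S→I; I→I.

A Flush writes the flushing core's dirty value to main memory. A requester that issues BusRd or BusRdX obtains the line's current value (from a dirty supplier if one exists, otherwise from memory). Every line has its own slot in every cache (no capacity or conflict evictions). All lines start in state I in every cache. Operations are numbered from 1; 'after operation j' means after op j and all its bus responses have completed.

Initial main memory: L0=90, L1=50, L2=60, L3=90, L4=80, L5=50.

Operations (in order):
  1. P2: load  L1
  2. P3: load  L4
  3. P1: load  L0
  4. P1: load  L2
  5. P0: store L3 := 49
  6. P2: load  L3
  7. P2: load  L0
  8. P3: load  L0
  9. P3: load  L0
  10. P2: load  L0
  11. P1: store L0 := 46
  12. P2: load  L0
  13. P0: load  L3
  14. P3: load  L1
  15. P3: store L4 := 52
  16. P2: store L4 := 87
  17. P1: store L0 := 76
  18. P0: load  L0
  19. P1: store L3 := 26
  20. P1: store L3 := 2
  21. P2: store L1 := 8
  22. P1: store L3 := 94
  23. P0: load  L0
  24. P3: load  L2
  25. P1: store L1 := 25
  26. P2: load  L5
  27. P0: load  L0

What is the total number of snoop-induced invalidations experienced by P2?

invalidations = 4

step 1: P2: load  L1  ⟶  IISI  (L1)  txn=BusRd  M[L1]=50
step 2: P3: load  L4  ⟶  IIIS  (L4)  txn=BusRd  M[L4]=80
step 3: P1: load  L0  ⟶  ISII  (L0)  txn=BusRd  M[L0]=90
step 4: P1: load  L2  ⟶  ISII  (L2)  txn=BusRd  M[L2]=60
step 5: P0: store L3 := 49  ⟶  MIII  (L3)  txn=BusRdX  M[L3]=90
step 6: P2: load  L3  ⟶  SISI  (L3)  txn=BusRd+Flush  M[L3]=49
step 7: P2: load  L0  ⟶  ISSI  (L0)  txn=BusRd  M[L0]=90
step 8: P3: load  L0  ⟶  ISSS  (L0)  txn=BusRd  M[L0]=90
step 9: P3: load  L0  ⟶  ISSS  (L0)  txn=∅  M[L0]=90
step 10: P2: load  L0  ⟶  ISSS  (L0)  txn=∅  M[L0]=90
step 11: P1: store L0 := 46  ⟶  IMII  (L0)  txn=BusRdX  M[L0]=90
step 12: P2: load  L0  ⟶  ISSI  (L0)  txn=BusRd+Flush  M[L0]=46
step 13: P0: load  L3  ⟶  SISI  (L3)  txn=∅  M[L3]=49
step 14: P3: load  L1  ⟶  IISS  (L1)  txn=BusRd  M[L1]=50
step 15: P3: store L4 := 52  ⟶  IIIM  (L4)  txn=BusRdX  M[L4]=80
step 16: P2: store L4 := 87  ⟶  IIMI  (L4)  txn=BusRdX+Flush  M[L4]=52
step 17: P1: store L0 := 76  ⟶  IMII  (L0)  txn=BusRdX  M[L0]=46
step 18: P0: load  L0  ⟶  SSII  (L0)  txn=BusRd+Flush  M[L0]=76
step 19: P1: store L3 := 26  ⟶  IMII  (L3)  txn=BusRdX  M[L3]=49
step 20: P1: store L3 := 2  ⟶  IMII  (L3)  txn=∅  M[L3]=49
step 21: P2: store L1 := 8  ⟶  IIMI  (L1)  txn=BusRdX  M[L1]=50
step 22: P1: store L3 := 94  ⟶  IMII  (L3)  txn=∅  M[L3]=49
step 23: P0: load  L0  ⟶  SSII  (L0)  txn=∅  M[L0]=76
step 24: P3: load  L2  ⟶  ISIS  (L2)  txn=BusRd  M[L2]=60
step 25: P1: store L1 := 25  ⟶  IMII  (L1)  txn=BusRdX+Flush  M[L1]=8
step 26: P2: load  L5  ⟶  IISI  (L5)  txn=BusRd  M[L5]=50
step 27: P0: load  L0  ⟶  SSII  (L0)  txn=∅  M[L0]=76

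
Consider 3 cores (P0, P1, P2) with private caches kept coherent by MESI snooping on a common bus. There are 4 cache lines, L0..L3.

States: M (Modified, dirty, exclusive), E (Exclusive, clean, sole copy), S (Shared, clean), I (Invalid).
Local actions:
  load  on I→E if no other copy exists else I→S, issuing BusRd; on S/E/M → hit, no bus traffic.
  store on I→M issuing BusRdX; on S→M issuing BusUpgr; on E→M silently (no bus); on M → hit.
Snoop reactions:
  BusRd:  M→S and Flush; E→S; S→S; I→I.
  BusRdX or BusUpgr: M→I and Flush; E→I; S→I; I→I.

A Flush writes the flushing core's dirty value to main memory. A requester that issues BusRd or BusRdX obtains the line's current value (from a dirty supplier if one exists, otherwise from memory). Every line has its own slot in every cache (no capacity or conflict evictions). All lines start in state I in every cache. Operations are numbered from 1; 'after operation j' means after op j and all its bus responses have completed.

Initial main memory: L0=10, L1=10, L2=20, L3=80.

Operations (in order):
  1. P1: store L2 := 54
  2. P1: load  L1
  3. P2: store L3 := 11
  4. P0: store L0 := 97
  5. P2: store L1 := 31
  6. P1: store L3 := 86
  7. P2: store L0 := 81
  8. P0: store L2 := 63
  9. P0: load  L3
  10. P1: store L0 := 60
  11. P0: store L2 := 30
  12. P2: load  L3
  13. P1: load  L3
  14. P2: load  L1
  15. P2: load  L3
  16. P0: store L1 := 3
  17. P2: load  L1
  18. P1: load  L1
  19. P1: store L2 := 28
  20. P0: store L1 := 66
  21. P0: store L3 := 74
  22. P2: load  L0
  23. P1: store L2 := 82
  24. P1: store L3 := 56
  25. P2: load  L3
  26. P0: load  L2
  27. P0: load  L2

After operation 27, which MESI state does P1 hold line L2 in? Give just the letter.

state = S

  op1 P1: store L2 := 54 → I/M/I on L2; bus BusRdX; mem=20
  op2 P1: load  L1 → I/E/I on L1; bus BusRd; mem=10
  op3 P2: store L3 := 11 → I/I/M on L3; bus BusRdX; mem=80
  op4 P0: store L0 := 97 → M/I/I on L0; bus BusRdX; mem=10
  op5 P2: store L1 := 31 → I/I/M on L1; bus BusRdX; mem=10
  op6 P1: store L3 := 86 → I/M/I on L3; bus BusRdX Flush; mem=11
  op7 P2: store L0 := 81 → I/I/M on L0; bus BusRdX Flush; mem=97
  op8 P0: store L2 := 63 → M/I/I on L2; bus BusRdX Flush; mem=54
  op9 P0: load  L3 → S/S/I on L3; bus BusRd Flush; mem=86
  op10 P1: store L0 := 60 → I/M/I on L0; bus BusRdX Flush; mem=81
  op11 P0: store L2 := 30 → M/I/I on L2; bus (none); mem=54
  op12 P2: load  L3 → S/S/S on L3; bus BusRd; mem=86
  op13 P1: load  L3 → S/S/S on L3; bus (none); mem=86
  op14 P2: load  L1 → I/I/M on L1; bus (none); mem=10
  op15 P2: load  L3 → S/S/S on L3; bus (none); mem=86
  op16 P0: store L1 := 3 → M/I/I on L1; bus BusRdX Flush; mem=31
  op17 P2: load  L1 → S/I/S on L1; bus BusRd Flush; mem=3
  op18 P1: load  L1 → S/S/S on L1; bus BusRd; mem=3
  op19 P1: store L2 := 28 → I/M/I on L2; bus BusRdX Flush; mem=30
  op20 P0: store L1 := 66 → M/I/I on L1; bus BusUpgr; mem=3
  op21 P0: store L3 := 74 → M/I/I on L3; bus BusUpgr; mem=86
  op22 P2: load  L0 → I/S/S on L0; bus BusRd Flush; mem=60
  op23 P1: store L2 := 82 → I/M/I on L2; bus (none); mem=30
  op24 P1: store L3 := 56 → I/M/I on L3; bus BusRdX Flush; mem=74
  op25 P2: load  L3 → I/S/S on L3; bus BusRd Flush; mem=56
  op26 P0: load  L2 → S/S/I on L2; bus BusRd Flush; mem=82
  op27 P0: load  L2 → S/S/I on L2; bus (none); mem=82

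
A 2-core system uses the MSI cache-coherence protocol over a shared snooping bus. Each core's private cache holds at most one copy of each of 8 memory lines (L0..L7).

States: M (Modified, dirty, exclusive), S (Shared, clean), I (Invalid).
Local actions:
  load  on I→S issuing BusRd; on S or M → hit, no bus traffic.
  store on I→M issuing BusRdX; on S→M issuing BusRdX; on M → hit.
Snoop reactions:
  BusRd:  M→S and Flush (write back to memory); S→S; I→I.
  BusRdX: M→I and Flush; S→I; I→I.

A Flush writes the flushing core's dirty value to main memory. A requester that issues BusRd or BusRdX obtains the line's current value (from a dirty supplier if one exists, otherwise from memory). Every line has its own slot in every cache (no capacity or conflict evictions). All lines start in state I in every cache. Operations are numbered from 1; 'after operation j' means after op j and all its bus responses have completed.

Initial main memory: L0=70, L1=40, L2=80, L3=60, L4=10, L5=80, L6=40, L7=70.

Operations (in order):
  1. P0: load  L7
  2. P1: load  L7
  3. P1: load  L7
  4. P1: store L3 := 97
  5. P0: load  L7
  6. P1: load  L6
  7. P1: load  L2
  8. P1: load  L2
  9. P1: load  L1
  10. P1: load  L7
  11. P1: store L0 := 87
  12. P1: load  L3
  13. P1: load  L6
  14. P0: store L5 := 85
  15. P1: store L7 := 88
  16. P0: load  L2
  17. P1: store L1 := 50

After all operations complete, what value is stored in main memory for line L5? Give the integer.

memory[L5] = 80

step 1: P0: load  L7  ⟶  SI  (L7)  txn=BusRd  M[L7]=70
step 2: P1: load  L7  ⟶  SS  (L7)  txn=BusRd  M[L7]=70
step 3: P1: load  L7  ⟶  SS  (L7)  txn=∅  M[L7]=70
step 4: P1: store L3 := 97  ⟶  IM  (L3)  txn=BusRdX  M[L3]=60
step 5: P0: load  L7  ⟶  SS  (L7)  txn=∅  M[L7]=70
step 6: P1: load  L6  ⟶  IS  (L6)  txn=BusRd  M[L6]=40
step 7: P1: load  L2  ⟶  IS  (L2)  txn=BusRd  M[L2]=80
step 8: P1: load  L2  ⟶  IS  (L2)  txn=∅  M[L2]=80
step 9: P1: load  L1  ⟶  IS  (L1)  txn=BusRd  M[L1]=40
step 10: P1: load  L7  ⟶  SS  (L7)  txn=∅  M[L7]=70
step 11: P1: store L0 := 87  ⟶  IM  (L0)  txn=BusRdX  M[L0]=70
step 12: P1: load  L3  ⟶  IM  (L3)  txn=∅  M[L3]=60
step 13: P1: load  L6  ⟶  IS  (L6)  txn=∅  M[L6]=40
step 14: P0: store L5 := 85  ⟶  MI  (L5)  txn=BusRdX  M[L5]=80
step 15: P1: store L7 := 88  ⟶  IM  (L7)  txn=BusRdX  M[L7]=70
step 16: P0: load  L2  ⟶  SS  (L2)  txn=BusRd  M[L2]=80
step 17: P1: store L1 := 50  ⟶  IM  (L1)  txn=BusRdX  M[L1]=40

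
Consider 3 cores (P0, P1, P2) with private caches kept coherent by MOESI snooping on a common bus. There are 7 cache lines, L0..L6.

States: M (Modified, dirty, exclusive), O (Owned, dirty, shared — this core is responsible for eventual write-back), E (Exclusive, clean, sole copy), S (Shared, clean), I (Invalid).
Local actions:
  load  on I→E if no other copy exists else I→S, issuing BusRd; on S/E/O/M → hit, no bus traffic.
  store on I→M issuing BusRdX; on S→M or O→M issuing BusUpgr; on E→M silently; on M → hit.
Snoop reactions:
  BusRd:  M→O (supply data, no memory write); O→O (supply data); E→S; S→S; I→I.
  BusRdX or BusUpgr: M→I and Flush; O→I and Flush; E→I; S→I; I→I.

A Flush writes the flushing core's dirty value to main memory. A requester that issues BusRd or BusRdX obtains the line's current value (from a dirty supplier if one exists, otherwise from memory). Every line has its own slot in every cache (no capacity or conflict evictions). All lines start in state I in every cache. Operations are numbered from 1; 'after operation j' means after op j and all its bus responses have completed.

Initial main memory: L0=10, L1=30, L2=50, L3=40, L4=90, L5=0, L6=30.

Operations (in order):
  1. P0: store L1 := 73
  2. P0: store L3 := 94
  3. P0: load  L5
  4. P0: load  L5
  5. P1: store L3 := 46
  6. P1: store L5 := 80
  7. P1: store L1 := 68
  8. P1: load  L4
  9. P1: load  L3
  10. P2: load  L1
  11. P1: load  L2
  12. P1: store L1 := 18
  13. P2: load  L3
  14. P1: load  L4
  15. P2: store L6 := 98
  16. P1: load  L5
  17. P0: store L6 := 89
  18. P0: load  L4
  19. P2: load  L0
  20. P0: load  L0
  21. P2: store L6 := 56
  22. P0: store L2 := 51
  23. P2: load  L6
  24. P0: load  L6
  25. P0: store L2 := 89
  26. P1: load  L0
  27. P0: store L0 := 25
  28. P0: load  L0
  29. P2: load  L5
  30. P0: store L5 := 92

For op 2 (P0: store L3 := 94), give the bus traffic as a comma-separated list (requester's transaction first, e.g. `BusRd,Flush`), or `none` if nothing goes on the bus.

1. P0: store L1 := 73  bus=[BusRdX]  L1: P0=M P1=I P2=I  mem[L1]=30
2. P0: store L3 := 94  bus=[BusRdX]  L3: P0=M P1=I P2=I  mem[L3]=40
3. P0: load  L5  bus=[BusRd]  L5: P0=E P1=I P2=I  mem[L5]=0
4. P0: load  L5  bus=[-]  L5: P0=E P1=I P2=I  mem[L5]=0
5. P1: store L3 := 46  bus=[BusRdX,Flush]  L3: P0=I P1=M P2=I  mem[L3]=94
6. P1: store L5 := 80  bus=[BusRdX]  L5: P0=I P1=M P2=I  mem[L5]=0
7. P1: store L1 := 68  bus=[BusRdX,Flush]  L1: P0=I P1=M P2=I  mem[L1]=73
8. P1: load  L4  bus=[BusRd]  L4: P0=I P1=E P2=I  mem[L4]=90
9. P1: load  L3  bus=[-]  L3: P0=I P1=M P2=I  mem[L3]=94
10. P2: load  L1  bus=[BusRd]  L1: P0=I P1=O P2=S  mem[L1]=73
11. P1: load  L2  bus=[BusRd]  L2: P0=I P1=E P2=I  mem[L2]=50
12. P1: store L1 := 18  bus=[BusUpgr]  L1: P0=I P1=M P2=I  mem[L1]=73
13. P2: load  L3  bus=[BusRd]  L3: P0=I P1=O P2=S  mem[L3]=94
14. P1: load  L4  bus=[-]  L4: P0=I P1=E P2=I  mem[L4]=90
15. P2: store L6 := 98  bus=[BusRdX]  L6: P0=I P1=I P2=M  mem[L6]=30
16. P1: load  L5  bus=[-]  L5: P0=I P1=M P2=I  mem[L5]=0
17. P0: store L6 := 89  bus=[BusRdX,Flush]  L6: P0=M P1=I P2=I  mem[L6]=98
18. P0: load  L4  bus=[BusRd]  L4: P0=S P1=S P2=I  mem[L4]=90
19. P2: load  L0  bus=[BusRd]  L0: P0=I P1=I P2=E  mem[L0]=10
20. P0: load  L0  bus=[BusRd]  L0: P0=S P1=I P2=S  mem[L0]=10
21. P2: store L6 := 56  bus=[BusRdX,Flush]  L6: P0=I P1=I P2=M  mem[L6]=89
22. P0: store L2 := 51  bus=[BusRdX]  L2: P0=M P1=I P2=I  mem[L2]=50
23. P2: load  L6  bus=[-]  L6: P0=I P1=I P2=M  mem[L6]=89
24. P0: load  L6  bus=[BusRd]  L6: P0=S P1=I P2=O  mem[L6]=89
25. P0: store L2 := 89  bus=[-]  L2: P0=M P1=I P2=I  mem[L2]=50
26. P1: load  L0  bus=[BusRd]  L0: P0=S P1=S P2=S  mem[L0]=10
27. P0: store L0 := 25  bus=[BusUpgr]  L0: P0=M P1=I P2=I  mem[L0]=10
28. P0: load  L0  bus=[-]  L0: P0=M P1=I P2=I  mem[L0]=10
29. P2: load  L5  bus=[BusRd]  L5: P0=I P1=O P2=S  mem[L5]=0
30. P0: store L5 := 92  bus=[BusRdX,Flush]  L5: P0=M P1=I P2=I  mem[L5]=80

bus = BusRdX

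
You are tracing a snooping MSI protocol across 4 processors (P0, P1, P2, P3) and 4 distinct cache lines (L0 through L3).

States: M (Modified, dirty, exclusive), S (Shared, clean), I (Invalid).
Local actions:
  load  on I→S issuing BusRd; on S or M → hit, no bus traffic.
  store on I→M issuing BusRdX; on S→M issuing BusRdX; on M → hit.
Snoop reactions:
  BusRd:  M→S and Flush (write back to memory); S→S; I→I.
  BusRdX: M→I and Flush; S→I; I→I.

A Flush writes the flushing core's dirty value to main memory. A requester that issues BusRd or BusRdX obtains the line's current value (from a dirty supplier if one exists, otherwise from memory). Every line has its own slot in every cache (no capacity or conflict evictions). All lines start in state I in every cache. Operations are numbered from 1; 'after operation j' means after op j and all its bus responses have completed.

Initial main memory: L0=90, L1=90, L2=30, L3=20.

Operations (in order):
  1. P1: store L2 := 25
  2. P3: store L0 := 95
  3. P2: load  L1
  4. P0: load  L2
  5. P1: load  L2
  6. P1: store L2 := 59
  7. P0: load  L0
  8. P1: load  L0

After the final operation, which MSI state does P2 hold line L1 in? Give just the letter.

step 1: P1: store L2 := 25  ⟶  IMII  (L2)  txn=BusRdX  M[L2]=30
step 2: P3: store L0 := 95  ⟶  IIIM  (L0)  txn=BusRdX  M[L0]=90
step 3: P2: load  L1  ⟶  IISI  (L1)  txn=BusRd  M[L1]=90
step 4: P0: load  L2  ⟶  SSII  (L2)  txn=BusRd+Flush  M[L2]=25
step 5: P1: load  L2  ⟶  SSII  (L2)  txn=∅  M[L2]=25
step 6: P1: store L2 := 59  ⟶  IMII  (L2)  txn=BusRdX  M[L2]=25
step 7: P0: load  L0  ⟶  SIIS  (L0)  txn=BusRd+Flush  M[L0]=95
step 8: P1: load  L0  ⟶  SSIS  (L0)  txn=BusRd  M[L0]=95

state = S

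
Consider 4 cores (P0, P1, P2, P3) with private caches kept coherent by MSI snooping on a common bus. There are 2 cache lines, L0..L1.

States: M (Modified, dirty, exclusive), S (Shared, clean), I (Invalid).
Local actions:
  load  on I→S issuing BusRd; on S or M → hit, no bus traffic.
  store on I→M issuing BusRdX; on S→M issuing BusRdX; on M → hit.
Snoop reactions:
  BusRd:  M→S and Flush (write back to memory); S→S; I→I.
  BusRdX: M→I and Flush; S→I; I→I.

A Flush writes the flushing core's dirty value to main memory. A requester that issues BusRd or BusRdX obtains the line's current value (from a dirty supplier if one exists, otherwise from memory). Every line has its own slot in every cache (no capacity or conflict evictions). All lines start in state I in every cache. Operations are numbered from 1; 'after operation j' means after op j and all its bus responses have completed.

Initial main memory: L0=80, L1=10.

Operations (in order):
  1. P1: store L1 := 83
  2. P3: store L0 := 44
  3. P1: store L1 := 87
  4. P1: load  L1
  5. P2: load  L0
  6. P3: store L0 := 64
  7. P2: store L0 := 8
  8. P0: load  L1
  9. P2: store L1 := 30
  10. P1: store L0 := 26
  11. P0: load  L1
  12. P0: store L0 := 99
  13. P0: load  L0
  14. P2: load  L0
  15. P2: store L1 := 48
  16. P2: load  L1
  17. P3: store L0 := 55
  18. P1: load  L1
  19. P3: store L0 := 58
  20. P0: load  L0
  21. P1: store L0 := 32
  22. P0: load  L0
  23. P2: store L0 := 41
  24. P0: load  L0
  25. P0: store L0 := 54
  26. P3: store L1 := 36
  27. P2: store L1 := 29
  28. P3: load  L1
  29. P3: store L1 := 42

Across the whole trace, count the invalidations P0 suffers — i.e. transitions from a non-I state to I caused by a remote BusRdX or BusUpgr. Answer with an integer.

invalidations = 5

[1] P1: store L1 := 83 | P0:I, P1:M(83), P2:I, P3:I | bus: BusRdX
[2] P3: store L0 := 44 | P0:I, P1:I, P2:I, P3:M(44) | bus: BusRdX
[3] P1: store L1 := 87 | P0:I, P1:M(87), P2:I, P3:I | bus: none
[4] P1: load  L1 | P0:I, P1:M(87), P2:I, P3:I | bus: none
[5] P2: load  L0 | P0:I, P1:I, P2:S(44), P3:S(44) | bus: BusRd,Flush
[6] P3: store L0 := 64 | P0:I, P1:I, P2:I, P3:M(64) | bus: BusRdX
[7] P2: store L0 := 8 | P0:I, P1:I, P2:M(8), P3:I | bus: BusRdX,Flush
[8] P0: load  L1 | P0:S(87), P1:S(87), P2:I, P3:I | bus: BusRd,Flush
[9] P2: store L1 := 30 | P0:I, P1:I, P2:M(30), P3:I | bus: BusRdX
[10] P1: store L0 := 26 | P0:I, P1:M(26), P2:I, P3:I | bus: BusRdX,Flush
[11] P0: load  L1 | P0:S(30), P1:I, P2:S(30), P3:I | bus: BusRd,Flush
[12] P0: store L0 := 99 | P0:M(99), P1:I, P2:I, P3:I | bus: BusRdX,Flush
[13] P0: load  L0 | P0:M(99), P1:I, P2:I, P3:I | bus: none
[14] P2: load  L0 | P0:S(99), P1:I, P2:S(99), P3:I | bus: BusRd,Flush
[15] P2: store L1 := 48 | P0:I, P1:I, P2:M(48), P3:I | bus: BusRdX
[16] P2: load  L1 | P0:I, P1:I, P2:M(48), P3:I | bus: none
[17] P3: store L0 := 55 | P0:I, P1:I, P2:I, P3:M(55) | bus: BusRdX
[18] P1: load  L1 | P0:I, P1:S(48), P2:S(48), P3:I | bus: BusRd,Flush
[19] P3: store L0 := 58 | P0:I, P1:I, P2:I, P3:M(58) | bus: none
[20] P0: load  L0 | P0:S(58), P1:I, P2:I, P3:S(58) | bus: BusRd,Flush
[21] P1: store L0 := 32 | P0:I, P1:M(32), P2:I, P3:I | bus: BusRdX
[22] P0: load  L0 | P0:S(32), P1:S(32), P2:I, P3:I | bus: BusRd,Flush
[23] P2: store L0 := 41 | P0:I, P1:I, P2:M(41), P3:I | bus: BusRdX
[24] P0: load  L0 | P0:S(41), P1:I, P2:S(41), P3:I | bus: BusRd,Flush
[25] P0: store L0 := 54 | P0:M(54), P1:I, P2:I, P3:I | bus: BusRdX
[26] P3: store L1 := 36 | P0:I, P1:I, P2:I, P3:M(36) | bus: BusRdX
[27] P2: store L1 := 29 | P0:I, P1:I, P2:M(29), P3:I | bus: BusRdX,Flush
[28] P3: load  L1 | P0:I, P1:I, P2:S(29), P3:S(29) | bus: BusRd,Flush
[29] P3: store L1 := 42 | P0:I, P1:I, P2:I, P3:M(42) | bus: BusRdX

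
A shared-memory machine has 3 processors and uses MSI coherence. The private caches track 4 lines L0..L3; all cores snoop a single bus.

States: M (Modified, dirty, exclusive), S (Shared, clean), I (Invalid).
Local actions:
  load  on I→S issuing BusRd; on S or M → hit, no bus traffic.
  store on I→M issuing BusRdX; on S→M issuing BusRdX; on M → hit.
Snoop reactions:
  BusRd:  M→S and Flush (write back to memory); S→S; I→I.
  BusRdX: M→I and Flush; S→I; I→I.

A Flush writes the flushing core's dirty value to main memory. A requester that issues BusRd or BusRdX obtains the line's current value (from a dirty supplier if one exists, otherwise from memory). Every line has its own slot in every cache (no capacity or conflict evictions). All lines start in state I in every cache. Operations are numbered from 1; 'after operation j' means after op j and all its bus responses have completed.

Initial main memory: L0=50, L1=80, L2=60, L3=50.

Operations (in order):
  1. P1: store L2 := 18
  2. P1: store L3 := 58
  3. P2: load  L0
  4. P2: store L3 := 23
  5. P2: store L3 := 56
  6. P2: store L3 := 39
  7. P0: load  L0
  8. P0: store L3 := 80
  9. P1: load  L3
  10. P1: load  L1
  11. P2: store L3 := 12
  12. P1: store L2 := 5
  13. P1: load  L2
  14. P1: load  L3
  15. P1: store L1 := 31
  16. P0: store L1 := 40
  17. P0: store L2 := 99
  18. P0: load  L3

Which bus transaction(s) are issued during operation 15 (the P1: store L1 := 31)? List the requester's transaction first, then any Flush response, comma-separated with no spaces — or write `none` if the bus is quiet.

bus = BusRdX

[1] P1: store L2 := 18 | P0:I, P1:M(18), P2:I | bus: BusRdX
[2] P1: store L3 := 58 | P0:I, P1:M(58), P2:I | bus: BusRdX
[3] P2: load  L0 | P0:I, P1:I, P2:S(50) | bus: BusRd
[4] P2: store L3 := 23 | P0:I, P1:I, P2:M(23) | bus: BusRdX,Flush
[5] P2: store L3 := 56 | P0:I, P1:I, P2:M(56) | bus: none
[6] P2: store L3 := 39 | P0:I, P1:I, P2:M(39) | bus: none
[7] P0: load  L0 | P0:S(50), P1:I, P2:S(50) | bus: BusRd
[8] P0: store L3 := 80 | P0:M(80), P1:I, P2:I | bus: BusRdX,Flush
[9] P1: load  L3 | P0:S(80), P1:S(80), P2:I | bus: BusRd,Flush
[10] P1: load  L1 | P0:I, P1:S(80), P2:I | bus: BusRd
[11] P2: store L3 := 12 | P0:I, P1:I, P2:M(12) | bus: BusRdX
[12] P1: store L2 := 5 | P0:I, P1:M(5), P2:I | bus: none
[13] P1: load  L2 | P0:I, P1:M(5), P2:I | bus: none
[14] P1: load  L3 | P0:I, P1:S(12), P2:S(12) | bus: BusRd,Flush
[15] P1: store L1 := 31 | P0:I, P1:M(31), P2:I | bus: BusRdX
[16] P0: store L1 := 40 | P0:M(40), P1:I, P2:I | bus: BusRdX,Flush
[17] P0: store L2 := 99 | P0:M(99), P1:I, P2:I | bus: BusRdX,Flush
[18] P0: load  L3 | P0:S(12), P1:S(12), P2:S(12) | bus: BusRd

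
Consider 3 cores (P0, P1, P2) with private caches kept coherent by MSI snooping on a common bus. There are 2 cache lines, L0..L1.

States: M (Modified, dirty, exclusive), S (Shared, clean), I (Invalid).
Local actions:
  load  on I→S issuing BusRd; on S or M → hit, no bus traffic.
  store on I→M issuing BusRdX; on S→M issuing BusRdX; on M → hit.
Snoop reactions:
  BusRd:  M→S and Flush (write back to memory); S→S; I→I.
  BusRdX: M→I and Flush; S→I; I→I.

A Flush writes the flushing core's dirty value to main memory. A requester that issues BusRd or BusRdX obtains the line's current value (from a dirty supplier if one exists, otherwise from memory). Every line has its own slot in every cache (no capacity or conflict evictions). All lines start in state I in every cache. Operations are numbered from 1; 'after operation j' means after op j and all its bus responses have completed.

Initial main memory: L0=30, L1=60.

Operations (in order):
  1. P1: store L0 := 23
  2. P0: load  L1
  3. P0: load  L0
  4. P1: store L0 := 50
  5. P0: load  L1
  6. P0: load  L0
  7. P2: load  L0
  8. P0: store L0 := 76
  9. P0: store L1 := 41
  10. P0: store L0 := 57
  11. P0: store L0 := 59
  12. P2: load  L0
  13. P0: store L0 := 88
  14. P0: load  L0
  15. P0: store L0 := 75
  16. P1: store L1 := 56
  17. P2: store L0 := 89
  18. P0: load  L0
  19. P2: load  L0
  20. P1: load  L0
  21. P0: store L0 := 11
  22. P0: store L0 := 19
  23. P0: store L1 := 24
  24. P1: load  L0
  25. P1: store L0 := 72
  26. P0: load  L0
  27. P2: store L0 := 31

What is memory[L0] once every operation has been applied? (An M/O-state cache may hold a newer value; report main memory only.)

memory[L0] = 72

step 1: P1: store L0 := 23  ⟶  IMI  (L0)  txn=BusRdX  M[L0]=30
step 2: P0: load  L1  ⟶  SII  (L1)  txn=BusRd  M[L1]=60
step 3: P0: load  L0  ⟶  SSI  (L0)  txn=BusRd+Flush  M[L0]=23
step 4: P1: store L0 := 50  ⟶  IMI  (L0)  txn=BusRdX  M[L0]=23
step 5: P0: load  L1  ⟶  SII  (L1)  txn=∅  M[L1]=60
step 6: P0: load  L0  ⟶  SSI  (L0)  txn=BusRd+Flush  M[L0]=50
step 7: P2: load  L0  ⟶  SSS  (L0)  txn=BusRd  M[L0]=50
step 8: P0: store L0 := 76  ⟶  MII  (L0)  txn=BusRdX  M[L0]=50
step 9: P0: store L1 := 41  ⟶  MII  (L1)  txn=BusRdX  M[L1]=60
step 10: P0: store L0 := 57  ⟶  MII  (L0)  txn=∅  M[L0]=50
step 11: P0: store L0 := 59  ⟶  MII  (L0)  txn=∅  M[L0]=50
step 12: P2: load  L0  ⟶  SIS  (L0)  txn=BusRd+Flush  M[L0]=59
step 13: P0: store L0 := 88  ⟶  MII  (L0)  txn=BusRdX  M[L0]=59
step 14: P0: load  L0  ⟶  MII  (L0)  txn=∅  M[L0]=59
step 15: P0: store L0 := 75  ⟶  MII  (L0)  txn=∅  M[L0]=59
step 16: P1: store L1 := 56  ⟶  IMI  (L1)  txn=BusRdX+Flush  M[L1]=41
step 17: P2: store L0 := 89  ⟶  IIM  (L0)  txn=BusRdX+Flush  M[L0]=75
step 18: P0: load  L0  ⟶  SIS  (L0)  txn=BusRd+Flush  M[L0]=89
step 19: P2: load  L0  ⟶  SIS  (L0)  txn=∅  M[L0]=89
step 20: P1: load  L0  ⟶  SSS  (L0)  txn=BusRd  M[L0]=89
step 21: P0: store L0 := 11  ⟶  MII  (L0)  txn=BusRdX  M[L0]=89
step 22: P0: store L0 := 19  ⟶  MII  (L0)  txn=∅  M[L0]=89
step 23: P0: store L1 := 24  ⟶  MII  (L1)  txn=BusRdX+Flush  M[L1]=56
step 24: P1: load  L0  ⟶  SSI  (L0)  txn=BusRd+Flush  M[L0]=19
step 25: P1: store L0 := 72  ⟶  IMI  (L0)  txn=BusRdX  M[L0]=19
step 26: P0: load  L0  ⟶  SSI  (L0)  txn=BusRd+Flush  M[L0]=72
step 27: P2: store L0 := 31  ⟶  IIM  (L0)  txn=BusRdX  M[L0]=72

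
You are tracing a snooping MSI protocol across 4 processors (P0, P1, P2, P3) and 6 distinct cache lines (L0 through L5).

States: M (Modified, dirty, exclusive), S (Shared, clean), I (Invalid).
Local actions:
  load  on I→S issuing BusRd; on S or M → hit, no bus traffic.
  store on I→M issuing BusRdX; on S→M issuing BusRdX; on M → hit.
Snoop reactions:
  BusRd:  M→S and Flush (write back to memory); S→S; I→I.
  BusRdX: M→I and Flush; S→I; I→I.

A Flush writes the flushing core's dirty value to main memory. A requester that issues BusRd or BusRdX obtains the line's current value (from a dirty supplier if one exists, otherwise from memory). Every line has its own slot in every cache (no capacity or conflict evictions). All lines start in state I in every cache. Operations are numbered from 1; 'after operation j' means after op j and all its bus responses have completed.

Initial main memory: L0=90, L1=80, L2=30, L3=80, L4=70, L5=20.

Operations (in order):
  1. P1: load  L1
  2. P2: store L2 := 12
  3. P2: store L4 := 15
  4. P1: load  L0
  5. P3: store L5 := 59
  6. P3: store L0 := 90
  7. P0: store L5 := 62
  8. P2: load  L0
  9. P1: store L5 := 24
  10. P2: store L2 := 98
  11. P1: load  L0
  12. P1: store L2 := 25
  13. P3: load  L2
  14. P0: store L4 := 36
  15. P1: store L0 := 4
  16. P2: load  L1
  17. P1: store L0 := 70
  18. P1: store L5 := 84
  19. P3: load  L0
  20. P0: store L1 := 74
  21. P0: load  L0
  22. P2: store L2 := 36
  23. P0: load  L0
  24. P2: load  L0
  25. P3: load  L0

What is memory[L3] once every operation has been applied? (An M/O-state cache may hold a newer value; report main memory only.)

step 1: P1: load  L1  ⟶  ISII  (L1)  txn=BusRd  M[L1]=80
step 2: P2: store L2 := 12  ⟶  IIMI  (L2)  txn=BusRdX  M[L2]=30
step 3: P2: store L4 := 15  ⟶  IIMI  (L4)  txn=BusRdX  M[L4]=70
step 4: P1: load  L0  ⟶  ISII  (L0)  txn=BusRd  M[L0]=90
step 5: P3: store L5 := 59  ⟶  IIIM  (L5)  txn=BusRdX  M[L5]=20
step 6: P3: store L0 := 90  ⟶  IIIM  (L0)  txn=BusRdX  M[L0]=90
step 7: P0: store L5 := 62  ⟶  MIII  (L5)  txn=BusRdX+Flush  M[L5]=59
step 8: P2: load  L0  ⟶  IISS  (L0)  txn=BusRd+Flush  M[L0]=90
step 9: P1: store L5 := 24  ⟶  IMII  (L5)  txn=BusRdX+Flush  M[L5]=62
step 10: P2: store L2 := 98  ⟶  IIMI  (L2)  txn=∅  M[L2]=30
step 11: P1: load  L0  ⟶  ISSS  (L0)  txn=BusRd  M[L0]=90
step 12: P1: store L2 := 25  ⟶  IMII  (L2)  txn=BusRdX+Flush  M[L2]=98
step 13: P3: load  L2  ⟶  ISIS  (L2)  txn=BusRd+Flush  M[L2]=25
step 14: P0: store L4 := 36  ⟶  MIII  (L4)  txn=BusRdX+Flush  M[L4]=15
step 15: P1: store L0 := 4  ⟶  IMII  (L0)  txn=BusRdX  M[L0]=90
step 16: P2: load  L1  ⟶  ISSI  (L1)  txn=BusRd  M[L1]=80
step 17: P1: store L0 := 70  ⟶  IMII  (L0)  txn=∅  M[L0]=90
step 18: P1: store L5 := 84  ⟶  IMII  (L5)  txn=∅  M[L5]=62
step 19: P3: load  L0  ⟶  ISIS  (L0)  txn=BusRd+Flush  M[L0]=70
step 20: P0: store L1 := 74  ⟶  MIII  (L1)  txn=BusRdX  M[L1]=80
step 21: P0: load  L0  ⟶  SSIS  (L0)  txn=BusRd  M[L0]=70
step 22: P2: store L2 := 36  ⟶  IIMI  (L2)  txn=BusRdX  M[L2]=25
step 23: P0: load  L0  ⟶  SSIS  (L0)  txn=∅  M[L0]=70
step 24: P2: load  L0  ⟶  SSSS  (L0)  txn=BusRd  M[L0]=70
step 25: P3: load  L0  ⟶  SSSS  (L0)  txn=∅  M[L0]=70

memory[L3] = 80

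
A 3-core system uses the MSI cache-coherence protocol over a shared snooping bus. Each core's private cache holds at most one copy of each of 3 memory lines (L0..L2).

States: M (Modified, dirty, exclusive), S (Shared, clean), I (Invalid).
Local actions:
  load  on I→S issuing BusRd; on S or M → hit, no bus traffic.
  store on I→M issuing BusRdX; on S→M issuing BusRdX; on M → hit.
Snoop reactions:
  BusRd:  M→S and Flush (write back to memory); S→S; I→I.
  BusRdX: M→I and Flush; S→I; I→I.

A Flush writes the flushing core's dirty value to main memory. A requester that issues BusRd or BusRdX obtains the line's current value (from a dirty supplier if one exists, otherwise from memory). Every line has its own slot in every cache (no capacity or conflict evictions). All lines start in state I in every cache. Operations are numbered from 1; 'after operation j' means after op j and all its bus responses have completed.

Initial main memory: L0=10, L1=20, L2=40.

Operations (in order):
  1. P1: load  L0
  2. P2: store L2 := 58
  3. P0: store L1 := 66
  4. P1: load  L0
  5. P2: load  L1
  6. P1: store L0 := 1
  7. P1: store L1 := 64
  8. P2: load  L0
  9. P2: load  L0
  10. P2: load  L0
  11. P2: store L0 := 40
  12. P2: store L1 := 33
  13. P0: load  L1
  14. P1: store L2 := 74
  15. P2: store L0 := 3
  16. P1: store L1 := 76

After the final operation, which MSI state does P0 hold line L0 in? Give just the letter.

state = I

1. P1: load  L0  bus=[BusRd]  L0: P0=I P1=S P2=I  mem[L0]=10
2. P2: store L2 := 58  bus=[BusRdX]  L2: P0=I P1=I P2=M  mem[L2]=40
3. P0: store L1 := 66  bus=[BusRdX]  L1: P0=M P1=I P2=I  mem[L1]=20
4. P1: load  L0  bus=[-]  L0: P0=I P1=S P2=I  mem[L0]=10
5. P2: load  L1  bus=[BusRd,Flush]  L1: P0=S P1=I P2=S  mem[L1]=66
6. P1: store L0 := 1  bus=[BusRdX]  L0: P0=I P1=M P2=I  mem[L0]=10
7. P1: store L1 := 64  bus=[BusRdX]  L1: P0=I P1=M P2=I  mem[L1]=66
8. P2: load  L0  bus=[BusRd,Flush]  L0: P0=I P1=S P2=S  mem[L0]=1
9. P2: load  L0  bus=[-]  L0: P0=I P1=S P2=S  mem[L0]=1
10. P2: load  L0  bus=[-]  L0: P0=I P1=S P2=S  mem[L0]=1
11. P2: store L0 := 40  bus=[BusRdX]  L0: P0=I P1=I P2=M  mem[L0]=1
12. P2: store L1 := 33  bus=[BusRdX,Flush]  L1: P0=I P1=I P2=M  mem[L1]=64
13. P0: load  L1  bus=[BusRd,Flush]  L1: P0=S P1=I P2=S  mem[L1]=33
14. P1: store L2 := 74  bus=[BusRdX,Flush]  L2: P0=I P1=M P2=I  mem[L2]=58
15. P2: store L0 := 3  bus=[-]  L0: P0=I P1=I P2=M  mem[L0]=1
16. P1: store L1 := 76  bus=[BusRdX]  L1: P0=I P1=M P2=I  mem[L1]=33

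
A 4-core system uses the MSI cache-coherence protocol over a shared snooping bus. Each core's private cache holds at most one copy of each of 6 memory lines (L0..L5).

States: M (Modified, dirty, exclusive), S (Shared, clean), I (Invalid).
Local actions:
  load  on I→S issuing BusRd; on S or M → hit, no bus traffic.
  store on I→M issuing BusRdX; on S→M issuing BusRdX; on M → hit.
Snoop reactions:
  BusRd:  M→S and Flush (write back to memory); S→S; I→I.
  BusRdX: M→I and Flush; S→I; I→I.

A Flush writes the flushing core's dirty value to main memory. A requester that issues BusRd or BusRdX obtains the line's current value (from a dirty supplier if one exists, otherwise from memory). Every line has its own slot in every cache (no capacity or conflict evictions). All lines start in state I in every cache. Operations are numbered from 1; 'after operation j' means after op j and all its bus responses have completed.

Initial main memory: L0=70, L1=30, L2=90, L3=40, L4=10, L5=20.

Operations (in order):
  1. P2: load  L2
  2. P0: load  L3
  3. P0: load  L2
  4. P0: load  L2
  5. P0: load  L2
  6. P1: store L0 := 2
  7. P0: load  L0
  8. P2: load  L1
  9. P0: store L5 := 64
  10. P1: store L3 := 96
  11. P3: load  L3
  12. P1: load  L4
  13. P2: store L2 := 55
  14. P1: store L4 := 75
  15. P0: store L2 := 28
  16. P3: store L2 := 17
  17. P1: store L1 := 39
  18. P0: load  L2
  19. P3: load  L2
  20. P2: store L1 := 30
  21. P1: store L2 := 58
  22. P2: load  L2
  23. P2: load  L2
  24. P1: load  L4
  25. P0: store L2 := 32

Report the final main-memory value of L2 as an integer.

  op1 P2: load  L2 → I/I/S/I on L2; bus BusRd; mem=90
  op2 P0: load  L3 → S/I/I/I on L3; bus BusRd; mem=40
  op3 P0: load  L2 → S/I/S/I on L2; bus BusRd; mem=90
  op4 P0: load  L2 → S/I/S/I on L2; bus (none); mem=90
  op5 P0: load  L2 → S/I/S/I on L2; bus (none); mem=90
  op6 P1: store L0 := 2 → I/M/I/I on L0; bus BusRdX; mem=70
  op7 P0: load  L0 → S/S/I/I on L0; bus BusRd Flush; mem=2
  op8 P2: load  L1 → I/I/S/I on L1; bus BusRd; mem=30
  op9 P0: store L5 := 64 → M/I/I/I on L5; bus BusRdX; mem=20
  op10 P1: store L3 := 96 → I/M/I/I on L3; bus BusRdX; mem=40
  op11 P3: load  L3 → I/S/I/S on L3; bus BusRd Flush; mem=96
  op12 P1: load  L4 → I/S/I/I on L4; bus BusRd; mem=10
  op13 P2: store L2 := 55 → I/I/M/I on L2; bus BusRdX; mem=90
  op14 P1: store L4 := 75 → I/M/I/I on L4; bus BusRdX; mem=10
  op15 P0: store L2 := 28 → M/I/I/I on L2; bus BusRdX Flush; mem=55
  op16 P3: store L2 := 17 → I/I/I/M on L2; bus BusRdX Flush; mem=28
  op17 P1: store L1 := 39 → I/M/I/I on L1; bus BusRdX; mem=30
  op18 P0: load  L2 → S/I/I/S on L2; bus BusRd Flush; mem=17
  op19 P3: load  L2 → S/I/I/S on L2; bus (none); mem=17
  op20 P2: store L1 := 30 → I/I/M/I on L1; bus BusRdX Flush; mem=39
  op21 P1: store L2 := 58 → I/M/I/I on L2; bus BusRdX; mem=17
  op22 P2: load  L2 → I/S/S/I on L2; bus BusRd Flush; mem=58
  op23 P2: load  L2 → I/S/S/I on L2; bus (none); mem=58
  op24 P1: load  L4 → I/M/I/I on L4; bus (none); mem=10
  op25 P0: store L2 := 32 → M/I/I/I on L2; bus BusRdX; mem=58

memory[L2] = 58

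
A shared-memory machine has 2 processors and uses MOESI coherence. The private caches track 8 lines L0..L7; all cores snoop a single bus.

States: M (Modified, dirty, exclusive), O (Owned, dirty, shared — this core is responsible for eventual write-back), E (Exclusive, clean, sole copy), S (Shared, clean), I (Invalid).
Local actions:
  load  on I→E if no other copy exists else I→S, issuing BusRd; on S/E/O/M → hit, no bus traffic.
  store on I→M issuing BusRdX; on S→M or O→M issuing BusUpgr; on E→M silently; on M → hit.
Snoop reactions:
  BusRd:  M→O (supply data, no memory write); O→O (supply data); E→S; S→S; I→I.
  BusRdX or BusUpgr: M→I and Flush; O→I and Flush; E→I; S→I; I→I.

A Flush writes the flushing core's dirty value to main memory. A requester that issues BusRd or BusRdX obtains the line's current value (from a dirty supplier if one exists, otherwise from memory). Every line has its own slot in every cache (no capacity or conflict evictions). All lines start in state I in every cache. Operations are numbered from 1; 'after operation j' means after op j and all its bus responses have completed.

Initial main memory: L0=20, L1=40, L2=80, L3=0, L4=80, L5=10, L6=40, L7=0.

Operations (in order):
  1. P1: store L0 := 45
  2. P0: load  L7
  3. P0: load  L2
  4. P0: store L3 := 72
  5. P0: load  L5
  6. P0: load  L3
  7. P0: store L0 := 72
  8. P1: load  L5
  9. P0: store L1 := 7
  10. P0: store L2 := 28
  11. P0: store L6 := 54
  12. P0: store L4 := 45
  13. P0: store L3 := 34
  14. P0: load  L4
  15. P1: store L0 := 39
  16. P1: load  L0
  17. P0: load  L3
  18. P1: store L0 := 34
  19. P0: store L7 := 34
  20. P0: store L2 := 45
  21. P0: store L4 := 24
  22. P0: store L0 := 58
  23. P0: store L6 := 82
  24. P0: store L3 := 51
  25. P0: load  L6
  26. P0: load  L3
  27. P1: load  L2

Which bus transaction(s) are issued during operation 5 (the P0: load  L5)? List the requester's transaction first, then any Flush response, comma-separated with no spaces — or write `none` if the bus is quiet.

bus = BusRd

1. P1: store L0 := 45  bus=[BusRdX]  L0: P0=I P1=M  mem[L0]=20
2. P0: load  L7  bus=[BusRd]  L7: P0=E P1=I  mem[L7]=0
3. P0: load  L2  bus=[BusRd]  L2: P0=E P1=I  mem[L2]=80
4. P0: store L3 := 72  bus=[BusRdX]  L3: P0=M P1=I  mem[L3]=0
5. P0: load  L5  bus=[BusRd]  L5: P0=E P1=I  mem[L5]=10
6. P0: load  L3  bus=[-]  L3: P0=M P1=I  mem[L3]=0
7. P0: store L0 := 72  bus=[BusRdX,Flush]  L0: P0=M P1=I  mem[L0]=45
8. P1: load  L5  bus=[BusRd]  L5: P0=S P1=S  mem[L5]=10
9. P0: store L1 := 7  bus=[BusRdX]  L1: P0=M P1=I  mem[L1]=40
10. P0: store L2 := 28  bus=[-]  L2: P0=M P1=I  mem[L2]=80
11. P0: store L6 := 54  bus=[BusRdX]  L6: P0=M P1=I  mem[L6]=40
12. P0: store L4 := 45  bus=[BusRdX]  L4: P0=M P1=I  mem[L4]=80
13. P0: store L3 := 34  bus=[-]  L3: P0=M P1=I  mem[L3]=0
14. P0: load  L4  bus=[-]  L4: P0=M P1=I  mem[L4]=80
15. P1: store L0 := 39  bus=[BusRdX,Flush]  L0: P0=I P1=M  mem[L0]=72
16. P1: load  L0  bus=[-]  L0: P0=I P1=M  mem[L0]=72
17. P0: load  L3  bus=[-]  L3: P0=M P1=I  mem[L3]=0
18. P1: store L0 := 34  bus=[-]  L0: P0=I P1=M  mem[L0]=72
19. P0: store L7 := 34  bus=[-]  L7: P0=M P1=I  mem[L7]=0
20. P0: store L2 := 45  bus=[-]  L2: P0=M P1=I  mem[L2]=80
21. P0: store L4 := 24  bus=[-]  L4: P0=M P1=I  mem[L4]=80
22. P0: store L0 := 58  bus=[BusRdX,Flush]  L0: P0=M P1=I  mem[L0]=34
23. P0: store L6 := 82  bus=[-]  L6: P0=M P1=I  mem[L6]=40
24. P0: store L3 := 51  bus=[-]  L3: P0=M P1=I  mem[L3]=0
25. P0: load  L6  bus=[-]  L6: P0=M P1=I  mem[L6]=40
26. P0: load  L3  bus=[-]  L3: P0=M P1=I  mem[L3]=0
27. P1: load  L2  bus=[BusRd]  L2: P0=O P1=S  mem[L2]=80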